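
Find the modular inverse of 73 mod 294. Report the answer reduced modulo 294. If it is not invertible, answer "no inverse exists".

145

Apply the Euclidean algorithm to 294 and 73:
294 = 4*73 + 2
73 = 36*2 + 1
2 = 2*1 + 0
gcd = 1, so the inverse exists. Back-substitute:
1 = 73 − 36·2
1 = −36·294 + 145·73
So 73·145 ≡ 1 (mod 294).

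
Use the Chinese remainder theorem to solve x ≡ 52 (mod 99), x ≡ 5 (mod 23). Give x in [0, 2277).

1339

Write x = 52 + 99·k. Then 99·k ≡ 5 − 52 ≡ 22 (mod 23).
Need 99⁻¹ mod 23. Extended Euclid on (23, 7):
23 = 3·7 + 2
7 = 3·2 + 1
2 = 2·1 + 0
Back-substitute:
1 = 7 − 3·2
1 = −3·23 + 10·7
99⁻¹ ≡ 10 (mod 23), so k ≡ 10·22 ≡ 13 (mod 23).
x = 52 + 99·13 = 1339.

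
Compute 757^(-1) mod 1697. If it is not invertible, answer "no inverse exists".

204

Extended Euclidean algorithm:
1697 = 2*757 + 183
757 = 4*183 + 25
183 = 7*25 + 8
25 = 3*8 + 1
8 = 8*1 + 0
Since gcd(757, 1697) = 1, back-substitute to write 1 as a combination:
1 = 25 − 3·8
1 = −3·183 + 22·25
1 = 22·757 − 91·183
1 = −91·1697 + 204·757
So 757·204 ≡ 1 (mod 1697).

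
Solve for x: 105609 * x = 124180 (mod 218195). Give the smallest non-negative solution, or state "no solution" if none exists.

55725

First find gcd(105609, 218195):
218195 = 2·105609 + 6977
105609 = 15·6977 + 954
6977 = 7·954 + 299
954 = 3·299 + 57
299 = 5·57 + 14
57 = 4·14 + 1
14 = 14·1 + 0
gcd = 1, so a unique solution mod 218195 exists.
Back-substitute for the Bézout coefficients:
1 = 57 − 4·14
1 = −4·299 + 21·57
1 = 21·954 − 67·299
1 = −67·6977 + 490·954
1 = 490·105609 − 7417·6977
1 = −7417·218195 + 15324·105609
So 105609·(15324) ≡ 1 (mod 218195), giving 105609⁻¹ ≡ 15324.
x ≡ 105609⁻¹·124180 ≡ 15324·124180 ≡ 55725 (mod 218195).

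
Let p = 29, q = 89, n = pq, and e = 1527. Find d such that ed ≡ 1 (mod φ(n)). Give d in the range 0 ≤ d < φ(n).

φ(n) = (p−1)(q−1) = 28·88 = 2464.
Need d with 1527·d ≡ 1 (mod 2464). Apply the extended Euclidean algorithm:
2464 = 1×1527 + 937
1527 = 1×937 + 590
937 = 1×590 + 347
590 = 1×347 + 243
347 = 1×243 + 104
243 = 2×104 + 35
104 = 2×35 + 34
35 = 1×34 + 1
34 = 34×1 + 0
Back-substitute:
1 = 35 − 34
1 = −104 + 3·35
1 = 3·243 − 7·104
1 = −7·347 + 10·243
1 = 10·590 − 17·347
1 = −17·937 + 27·590
1 = 27·1527 − 44·937
1 = −44·2464 + 71·1527
So 1527·71 ≡ 1 (mod 2464), hence d = 71.

71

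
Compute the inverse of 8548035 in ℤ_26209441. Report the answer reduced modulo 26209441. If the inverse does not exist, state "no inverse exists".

Extended Euclidean algorithm:
26209441 = 3×8548035 + 565336
8548035 = 15×565336 + 67995
565336 = 8×67995 + 21376
67995 = 3×21376 + 3867
21376 = 5×3867 + 2041
3867 = 1×2041 + 1826
2041 = 1×1826 + 215
1826 = 8×215 + 106
215 = 2×106 + 3
106 = 35×3 + 1
3 = 3×1 + 0
The gcd is 1. Working backward:
1 = 106 − 35·3
1 = −35·215 + 71·106
1 = 71·1826 − 603·215
1 = −603·2041 + 674·1826
1 = 674·3867 − 1277·2041
1 = −1277·21376 + 7059·3867
1 = 7059·67995 − 22454·21376
1 = −22454·565336 + 186691·67995
1 = 186691·8548035 − 2822819·565336
1 = −2822819·26209441 + 8655148·8548035
So 8548035·8655148 ≡ 1 (mod 26209441).

8655148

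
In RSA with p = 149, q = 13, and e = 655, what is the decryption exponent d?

1231

φ(n) = (p−1)(q−1) = 148·12 = 1776.
Need d with 655·d ≡ 1 (mod 1776). Apply the extended Euclidean algorithm:
1776 = 2*655 + 466
655 = 1*466 + 189
466 = 2*189 + 88
189 = 2*88 + 13
88 = 6*13 + 10
13 = 1*10 + 3
10 = 3*3 + 1
3 = 3*1 + 0
Back-substitute:
1 = 10 − 3·3
1 = −3·13 + 4·10
1 = 4·88 − 27·13
1 = −27·189 + 58·88
1 = 58·466 − 143·189
1 = −143·655 + 201·466
1 = 201·1776 − 545·655
So 655·(-545) ≡ 1 (mod 1776), hence d ≡ -545 ≡ 1231 (mod 1776).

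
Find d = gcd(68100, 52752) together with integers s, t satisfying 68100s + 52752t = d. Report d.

Euclidean algorithm:
68100 = 1×52752 + 15348
52752 = 3×15348 + 6708
15348 = 2×6708 + 1932
6708 = 3×1932 + 912
1932 = 2×912 + 108
912 = 8×108 + 48
108 = 2×48 + 12
48 = 4×12 + 0
gcd(68100, 52752) = 12.
Back-substituting:
12 = 108 − 2·48
12 = −2·912 + 17·108
12 = 17·1932 − 36·912
12 = −36·6708 + 125·1932
12 = 125·15348 − 286·6708
12 = −286·52752 + 983·15348
12 = 983·68100 − 1269·52752
So 12 = (983)·68100 + (-1269)·52752.

12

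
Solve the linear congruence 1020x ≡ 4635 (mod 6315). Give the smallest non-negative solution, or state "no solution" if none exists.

246

First find gcd(1020, 6315):
6315 = 6×1020 + 195
1020 = 5×195 + 45
195 = 4×45 + 15
45 = 3×15 + 0
gcd = 15 and 15 | 4635, so solutions exist. Divide through by 15: 68x ≡ 309 (mod 421).
Now find 68⁻¹ mod 421:
421 = 6*68 + 13
68 = 5*13 + 3
13 = 4*3 + 1
3 = 3*1 + 0
Back-substitute:
1 = 13 − 4·3
1 = −4·68 + 21·13
1 = 21·421 − 130·68
So 68·(-130) ≡ 1 (mod 421), i.e. 68⁻¹ ≡ 291.
Then x ≡ 291·309 ≡ 246 (mod 421); the smallest non-negative solution is x = 246.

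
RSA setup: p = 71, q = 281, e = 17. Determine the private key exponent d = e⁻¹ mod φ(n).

φ(n) = (p−1)(q−1) = 70·280 = 19600.
Need d with 17·d ≡ 1 (mod 19600). Apply the extended Euclidean algorithm:
19600 = 1152×17 + 16
17 = 1×16 + 1
16 = 16×1 + 0
Back-substitute:
1 = 17 − 16
1 = −19600 + 1153·17
So 17·1153 ≡ 1 (mod 19600), hence d = 1153.

1153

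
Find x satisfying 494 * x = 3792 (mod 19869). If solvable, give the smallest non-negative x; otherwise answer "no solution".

249

First find gcd(494, 19869):
19869 = 40×494 + 109
494 = 4×109 + 58
109 = 1×58 + 51
58 = 1×51 + 7
51 = 7×7 + 2
7 = 3×2 + 1
2 = 2×1 + 0
gcd = 1, so a unique solution mod 19869 exists.
Back-substitute for the Bézout coefficients:
1 = 7 − 3·2
1 = −3·51 + 22·7
1 = 22·58 − 25·51
1 = −25·109 + 47·58
1 = 47·494 − 213·109
1 = −213·19869 + 8567·494
So 494·(8567) ≡ 1 (mod 19869), giving 494⁻¹ ≡ 8567.
x ≡ 494⁻¹·3792 ≡ 8567·3792 ≡ 249 (mod 19869).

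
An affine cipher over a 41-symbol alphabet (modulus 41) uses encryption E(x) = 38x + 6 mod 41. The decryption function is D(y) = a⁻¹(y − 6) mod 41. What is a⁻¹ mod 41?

Apply the Euclidean algorithm to 41 and 38:
41 = 1×38 + 3
38 = 12×3 + 2
3 = 1×2 + 1
2 = 2×1 + 0
gcd = 1, so the inverse exists. Back-substitute:
1 = 3 − 2
1 = −38 + 13·3
1 = 13·41 − 14·38
Hence 38⁻¹ ≡ -14 ≡ 27 (mod 41).

27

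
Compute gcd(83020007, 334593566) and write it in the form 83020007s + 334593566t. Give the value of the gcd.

1

Apply Euclid's algorithm to 334593566 and 83020007:
334593566 = 4·83020007 + 2513538
83020007 = 33·2513538 + 73253
2513538 = 34·73253 + 22936
73253 = 3·22936 + 4445
22936 = 5·4445 + 711
4445 = 6·711 + 179
711 = 3·179 + 174
179 = 1·174 + 5
174 = 34·5 + 4
5 = 1·4 + 1
4 = 4·1 + 0
gcd(83020007, 334593566) = 1.
Back-substituting:
1 = 5 − 4
1 = −174 + 35·5
1 = 35·179 − 36·174
1 = −36·711 + 143·179
1 = 143·4445 − 894·711
1 = −894·22936 + 4613·4445
1 = 4613·73253 − 14733·22936
1 = −14733·2513538 + 505535·73253
1 = 505535·83020007 − 16697388·2513538
1 = −16697388·334593566 + 67295087·83020007
So 1 = (-16697388)·334593566 + (67295087)·83020007.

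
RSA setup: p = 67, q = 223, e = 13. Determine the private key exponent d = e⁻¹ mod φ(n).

13525

φ(n) = (p−1)(q−1) = 66·222 = 14652.
Need d with 13·d ≡ 1 (mod 14652). Apply the extended Euclidean algorithm:
14652 = 1127·13 + 1
13 = 13·1 + 0
Back-substitute:
1 = 14652 − 1127·13
So 13·(-1127) ≡ 1 (mod 14652), hence d ≡ -1127 ≡ 13525 (mod 14652).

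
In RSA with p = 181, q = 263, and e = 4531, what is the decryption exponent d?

29851

φ(n) = (p−1)(q−1) = 180·262 = 47160.
Need d with 4531·d ≡ 1 (mod 47160). Apply the extended Euclidean algorithm:
47160 = 10*4531 + 1850
4531 = 2*1850 + 831
1850 = 2*831 + 188
831 = 4*188 + 79
188 = 2*79 + 30
79 = 2*30 + 19
30 = 1*19 + 11
19 = 1*11 + 8
11 = 1*8 + 3
8 = 2*3 + 2
3 = 1*2 + 1
2 = 2*1 + 0
Back-substitute:
1 = 3 − 2
1 = −8 + 3·3
1 = 3·11 − 4·8
1 = −4·19 + 7·11
1 = 7·30 − 11·19
1 = −11·79 + 29·30
1 = 29·188 − 69·79
1 = −69·831 + 305·188
1 = 305·1850 − 679·831
1 = −679·4531 + 1663·1850
1 = 1663·47160 − 17309·4531
So 4531·(-17309) ≡ 1 (mod 47160), hence d ≡ -17309 ≡ 29851 (mod 47160).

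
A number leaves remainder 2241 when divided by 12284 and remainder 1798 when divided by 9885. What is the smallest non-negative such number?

67723933

Write x = 2241 + 12284·k. Then 12284·k ≡ 1798 − 2241 ≡ 9442 (mod 9885).
Need 12284⁻¹ mod 9885. Extended Euclid on (9885, 2399):
9885 = 4*2399 + 289
2399 = 8*289 + 87
289 = 3*87 + 28
87 = 3*28 + 3
28 = 9*3 + 1
3 = 3*1 + 0
Back-substitute:
1 = 28 − 9·3
1 = −9·87 + 28·28
1 = 28·289 − 93·87
1 = −93·2399 + 772·289
1 = 772·9885 − 3181·2399
12284⁻¹ ≡ 6704 (mod 9885), so k ≡ 6704·9442 ≡ 5513 (mod 9885).
x = 2241 + 12284·5513 = 67723933.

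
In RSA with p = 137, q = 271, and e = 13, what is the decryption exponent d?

22597

φ(n) = (p−1)(q−1) = 136·270 = 36720.
Need d with 13·d ≡ 1 (mod 36720). Apply the extended Euclidean algorithm:
36720 = 2824×13 + 8
13 = 1×8 + 5
8 = 1×5 + 3
5 = 1×3 + 2
3 = 1×2 + 1
2 = 2×1 + 0
Back-substitute:
1 = 3 − 2
1 = −5 + 2·3
1 = 2·8 − 3·5
1 = −3·13 + 5·8
1 = 5·36720 − 14123·13
So 13·(-14123) ≡ 1 (mod 36720), hence d ≡ -14123 ≡ 22597 (mod 36720).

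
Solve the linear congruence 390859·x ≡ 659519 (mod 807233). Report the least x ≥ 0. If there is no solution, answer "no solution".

90938

First find gcd(390859, 807233):
807233 = 2×390859 + 25515
390859 = 15×25515 + 8134
25515 = 3×8134 + 1113
8134 = 7×1113 + 343
1113 = 3×343 + 84
343 = 4×84 + 7
84 = 12×7 + 0
gcd = 7 and 7 | 659519, so solutions exist. Divide through by 7: 55837x ≡ 94217 (mod 115319).
Now find 55837⁻¹ mod 115319:
115319 = 2·55837 + 3645
55837 = 15·3645 + 1162
3645 = 3·1162 + 159
1162 = 7·159 + 49
159 = 3·49 + 12
49 = 4·12 + 1
12 = 12·1 + 0
Back-substitute:
1 = 49 − 4·12
1 = −4·159 + 13·49
1 = 13·1162 − 95·159
1 = −95·3645 + 298·1162
1 = 298·55837 − 4565·3645
1 = −4565·115319 + 9428·55837
So 55837⁻¹ ≡ 9428 (mod 115319).
Then x ≡ 9428·94217 ≡ 90938 (mod 115319); the smallest non-negative solution is x = 90938.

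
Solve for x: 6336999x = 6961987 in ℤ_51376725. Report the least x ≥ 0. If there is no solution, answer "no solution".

no solution

gcd(6336999, 51376725):
51376725 = 8·6336999 + 680733
6336999 = 9·680733 + 210402
680733 = 3·210402 + 49527
210402 = 4·49527 + 12294
49527 = 4·12294 + 351
12294 = 35·351 + 9
351 = 39·9 + 0
gcd = 9, but 9 ∤ 6961987, so the congruence has no solution.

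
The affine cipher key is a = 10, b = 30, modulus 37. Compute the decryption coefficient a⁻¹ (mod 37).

26

Extended Euclidean algorithm:
37 = 3*10 + 7
10 = 1*7 + 3
7 = 2*3 + 1
3 = 3*1 + 0
gcd = 1, so the inverse exists. Back-substitute:
1 = 7 − 2·3
1 = −2·10 + 3·7
1 = 3·37 − 11·10
So 10·(-11) ≡ 1 (mod 37), and -11 ≡ 26 (mod 37).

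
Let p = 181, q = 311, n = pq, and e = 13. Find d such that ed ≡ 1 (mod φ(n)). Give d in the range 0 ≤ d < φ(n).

12877

φ(n) = (p−1)(q−1) = 180·310 = 55800.
Need d with 13·d ≡ 1 (mod 55800). Apply the extended Euclidean algorithm:
55800 = 4292×13 + 4
13 = 3×4 + 1
4 = 4×1 + 0
Back-substitute:
1 = 13 − 3·4
1 = −3·55800 + 12877·13
So 13·12877 ≡ 1 (mod 55800), hence d = 12877.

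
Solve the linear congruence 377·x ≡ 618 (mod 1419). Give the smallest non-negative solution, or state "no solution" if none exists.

First find gcd(377, 1419):
1419 = 3*377 + 288
377 = 1*288 + 89
288 = 3*89 + 21
89 = 4*21 + 5
21 = 4*5 + 1
5 = 5*1 + 0
gcd = 1, so a unique solution mod 1419 exists.
Back-substitute for the Bézout coefficients:
1 = 21 − 4·5
1 = −4·89 + 17·21
1 = 17·288 − 55·89
1 = −55·377 + 72·288
1 = 72·1419 − 271·377
So 377·(-271) ≡ 1 (mod 1419), giving 377⁻¹ ≡ 1148.
x ≡ 377⁻¹·618 ≡ 1148·618 ≡ 1383 (mod 1419).

1383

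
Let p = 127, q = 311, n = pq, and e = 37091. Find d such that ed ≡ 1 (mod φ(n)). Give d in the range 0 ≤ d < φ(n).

25511

φ(n) = (p−1)(q−1) = 126·310 = 39060.
Need d with 37091·d ≡ 1 (mod 39060). Apply the extended Euclidean algorithm:
39060 = 1·37091 + 1969
37091 = 18·1969 + 1649
1969 = 1·1649 + 320
1649 = 5·320 + 49
320 = 6·49 + 26
49 = 1·26 + 23
26 = 1·23 + 3
23 = 7·3 + 2
3 = 1·2 + 1
2 = 2·1 + 0
Back-substitute:
1 = 3 − 2
1 = −23 + 8·3
1 = 8·26 − 9·23
1 = −9·49 + 17·26
1 = 17·320 − 111·49
1 = −111·1649 + 572·320
1 = 572·1969 − 683·1649
1 = −683·37091 + 12866·1969
1 = 12866·39060 − 13549·37091
So 37091·(-13549) ≡ 1 (mod 39060), hence d ≡ -13549 ≡ 25511 (mod 39060).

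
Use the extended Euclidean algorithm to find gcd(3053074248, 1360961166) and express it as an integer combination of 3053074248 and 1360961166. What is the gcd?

6

Repeated division:
3053074248 = 2·1360961166 + 331151916
1360961166 = 4·331151916 + 36353502
331151916 = 9·36353502 + 3970398
36353502 = 9·3970398 + 619920
3970398 = 6·619920 + 250878
619920 = 2·250878 + 118164
250878 = 2·118164 + 14550
118164 = 8·14550 + 1764
14550 = 8·1764 + 438
1764 = 4·438 + 12
438 = 36·12 + 6
12 = 2·6 + 0
gcd(3053074248, 1360961166) = 6.
Working backward:
6 = 438 − 36·12
6 = −36·1764 + 145·438
6 = 145·14550 − 1196·1764
6 = −1196·118164 + 9713·14550
6 = 9713·250878 − 20622·118164
6 = −20622·619920 + 50957·250878
6 = 50957·3970398 − 326364·619920
6 = −326364·36353502 + 2988233·3970398
6 = 2988233·331151916 − 27220461·36353502
6 = −27220461·1360961166 + 111870077·331151916
6 = 111870077·3053074248 − 250960615·1360961166
So 6 = (111870077)·3053074248 + (-250960615)·1360961166.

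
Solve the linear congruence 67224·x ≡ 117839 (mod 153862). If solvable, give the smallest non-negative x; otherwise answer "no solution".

no solution

gcd(67224, 153862):
153862 = 2·67224 + 19414
67224 = 3·19414 + 8982
19414 = 2·8982 + 1450
8982 = 6·1450 + 282
1450 = 5·282 + 40
282 = 7·40 + 2
40 = 20·2 + 0
gcd = 2, but 2 ∤ 117839, so the congruence has no solution.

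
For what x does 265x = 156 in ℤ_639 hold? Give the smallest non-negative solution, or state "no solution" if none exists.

First find gcd(265, 639):
639 = 2*265 + 109
265 = 2*109 + 47
109 = 2*47 + 15
47 = 3*15 + 2
15 = 7*2 + 1
2 = 2*1 + 0
gcd = 1, so a unique solution mod 639 exists.
Back-substitute for the Bézout coefficients:
1 = 15 − 7·2
1 = −7·47 + 22·15
1 = 22·109 − 51·47
1 = −51·265 + 124·109
1 = 124·639 − 299·265
So 265·(-299) ≡ 1 (mod 639), giving 265⁻¹ ≡ 340.
x ≡ 265⁻¹·156 ≡ 340·156 ≡ 3 (mod 639).

3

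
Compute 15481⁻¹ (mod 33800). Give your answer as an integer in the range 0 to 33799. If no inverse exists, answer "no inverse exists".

Apply the Euclidean algorithm to 33800 and 15481:
33800 = 2·15481 + 2838
15481 = 5·2838 + 1291
2838 = 2·1291 + 256
1291 = 5·256 + 11
256 = 23·11 + 3
11 = 3·3 + 2
3 = 1·2 + 1
2 = 2·1 + 0
The gcd is 1. Working backward:
1 = 3 − 2
1 = −11 + 4·3
1 = 4·256 − 93·11
1 = −93·1291 + 469·256
1 = 469·2838 − 1031·1291
1 = −1031·15481 + 5624·2838
1 = 5624·33800 − 12279·15481
Hence 15481⁻¹ ≡ -12279 ≡ 21521 (mod 33800).

21521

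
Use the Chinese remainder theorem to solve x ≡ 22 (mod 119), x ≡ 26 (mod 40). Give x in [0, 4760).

4306

Write x = 22 + 119·k. Then 119·k ≡ 26 − 22 ≡ 4 (mod 40).
Need 119⁻¹ mod 40. Extended Euclid on (40, 39):
40 = 1×39 + 1
39 = 39×1 + 0
Back-substitute:
1 = 40 − 39
119⁻¹ ≡ 39 (mod 40), so k ≡ 39·4 ≡ 36 (mod 40).
x = 22 + 119·36 = 4306.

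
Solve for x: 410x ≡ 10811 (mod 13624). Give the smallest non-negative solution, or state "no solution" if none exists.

no solution

gcd(410, 13624):
13624 = 33×410 + 94
410 = 4×94 + 34
94 = 2×34 + 26
34 = 1×26 + 8
26 = 3×8 + 2
8 = 4×2 + 0
gcd = 2, but 2 ∤ 10811, so the congruence has no solution.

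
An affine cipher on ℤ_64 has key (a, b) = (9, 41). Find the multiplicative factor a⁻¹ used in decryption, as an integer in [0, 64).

57

gcd(64, 9) by repeated division:
64 = 7×9 + 1
9 = 9×1 + 0
The gcd is 1. Working backward:
1 = 64 − 7·9
So 9·(-7) ≡ 1 (mod 64), and -7 ≡ 57 (mod 64).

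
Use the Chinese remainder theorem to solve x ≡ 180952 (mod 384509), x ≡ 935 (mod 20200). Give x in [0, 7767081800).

Write x = 180952 + 384509·k. Then 384509·k ≡ 935 − 180952 ≡ 1783 (mod 20200).
Need 384509⁻¹ mod 20200. Extended Euclid on (20200, 709):
20200 = 28·709 + 348
709 = 2·348 + 13
348 = 26·13 + 10
13 = 1·10 + 3
10 = 3·3 + 1
3 = 3·1 + 0
Back-substitute:
1 = 10 − 3·3
1 = −3·13 + 4·10
1 = 4·348 − 107·13
1 = −107·709 + 218·348
1 = 218·20200 − 6211·709
384509⁻¹ ≡ 13989 (mod 20200), so k ≡ 13989·1783 ≡ 15587 (mod 20200).
x = 180952 + 384509·15587 = 5993522735.

5993522735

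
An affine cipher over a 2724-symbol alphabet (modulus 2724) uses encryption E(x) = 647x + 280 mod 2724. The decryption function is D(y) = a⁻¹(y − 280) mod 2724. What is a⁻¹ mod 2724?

2063

gcd(2724, 647) by repeated division:
2724 = 4×647 + 136
647 = 4×136 + 103
136 = 1×103 + 33
103 = 3×33 + 4
33 = 8×4 + 1
4 = 4×1 + 0
The gcd is 1. Working backward:
1 = 33 − 8·4
1 = −8·103 + 25·33
1 = 25·136 − 33·103
1 = −33·647 + 157·136
1 = 157·2724 − 661·647
So 647·(-661) ≡ 1 (mod 2724), and -661 ≡ 2063 (mod 2724).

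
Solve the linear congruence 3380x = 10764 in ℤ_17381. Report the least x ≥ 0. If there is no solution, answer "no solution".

394

First find gcd(3380, 17381):
17381 = 5×3380 + 481
3380 = 7×481 + 13
481 = 37×13 + 0
gcd = 13 and 13 | 10764, so solutions exist. Divide through by 13: 260x ≡ 828 (mod 1337).
Now find 260⁻¹ mod 1337:
1337 = 5·260 + 37
260 = 7·37 + 1
37 = 37·1 + 0
Back-substitute:
1 = 260 − 7·37
1 = −7·1337 + 36·260
So 260⁻¹ ≡ 36 (mod 1337).
Then x ≡ 36·828 ≡ 394 (mod 1337); the smallest non-negative solution is x = 394.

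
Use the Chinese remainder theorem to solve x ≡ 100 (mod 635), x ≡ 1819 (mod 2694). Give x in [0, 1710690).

Write x = 100 + 635·k. Then 635·k ≡ 1819 − 100 ≡ 1719 (mod 2694).
Need 635⁻¹ mod 2694. Extended Euclid on (2694, 635):
2694 = 4·635 + 154
635 = 4·154 + 19
154 = 8·19 + 2
19 = 9·2 + 1
2 = 2·1 + 0
Back-substitute:
1 = 19 − 9·2
1 = −9·154 + 73·19
1 = 73·635 − 301·154
1 = −301·2694 + 1277·635
635⁻¹ ≡ 1277 (mod 2694), so k ≡ 1277·1719 ≡ 2247 (mod 2694).
x = 100 + 635·2247 = 1426945.

1426945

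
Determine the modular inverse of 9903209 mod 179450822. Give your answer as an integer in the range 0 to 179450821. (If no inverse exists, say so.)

Extended Euclidean algorithm:
179450822 = 18*9903209 + 1193060
9903209 = 8*1193060 + 358729
1193060 = 3*358729 + 116873
358729 = 3*116873 + 8110
116873 = 14*8110 + 3333
8110 = 2*3333 + 1444
3333 = 2*1444 + 445
1444 = 3*445 + 109
445 = 4*109 + 9
109 = 12*9 + 1
9 = 9*1 + 0
gcd = 1, so the inverse exists. Back-substitute:
1 = 109 − 12·9
1 = −12·445 + 49·109
1 = 49·1444 − 159·445
1 = −159·3333 + 367·1444
1 = 367·8110 − 893·3333
1 = −893·116873 + 12869·8110
1 = 12869·358729 − 39500·116873
1 = −39500·1193060 + 131369·358729
1 = 131369·9903209 − 1090452·1193060
1 = −1090452·179450822 + 19759505·9903209
So 9903209·19759505 ≡ 1 (mod 179450822).

19759505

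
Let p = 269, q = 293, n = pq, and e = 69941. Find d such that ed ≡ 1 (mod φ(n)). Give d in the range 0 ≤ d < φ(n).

30973

φ(n) = (p−1)(q−1) = 268·292 = 78256.
Need d with 69941·d ≡ 1 (mod 78256). Apply the extended Euclidean algorithm:
78256 = 1*69941 + 8315
69941 = 8*8315 + 3421
8315 = 2*3421 + 1473
3421 = 2*1473 + 475
1473 = 3*475 + 48
475 = 9*48 + 43
48 = 1*43 + 5
43 = 8*5 + 3
5 = 1*3 + 2
3 = 1*2 + 1
2 = 2*1 + 0
Back-substitute:
1 = 3 − 2
1 = −5 + 2·3
1 = 2·43 − 17·5
1 = −17·48 + 19·43
1 = 19·475 − 188·48
1 = −188·1473 + 583·475
1 = 583·3421 − 1354·1473
1 = −1354·8315 + 3291·3421
1 = 3291·69941 − 27682·8315
1 = −27682·78256 + 30973·69941
So 69941·30973 ≡ 1 (mod 78256), hence d = 30973.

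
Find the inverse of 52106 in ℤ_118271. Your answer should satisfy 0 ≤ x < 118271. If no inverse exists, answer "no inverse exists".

Extended Euclidean algorithm:
118271 = 2*52106 + 14059
52106 = 3*14059 + 9929
14059 = 1*9929 + 4130
9929 = 2*4130 + 1669
4130 = 2*1669 + 792
1669 = 2*792 + 85
792 = 9*85 + 27
85 = 3*27 + 4
27 = 6*4 + 3
4 = 1*3 + 1
3 = 3*1 + 0
gcd = 1, so the inverse exists. Back-substitute:
1 = 4 − 3
1 = −27 + 7·4
1 = 7·85 − 22·27
1 = −22·792 + 205·85
1 = 205·1669 − 432·792
1 = −432·4130 + 1069·1669
1 = 1069·9929 − 2570·4130
1 = −2570·14059 + 3639·9929
1 = 3639·52106 − 13487·14059
1 = −13487·118271 + 30613·52106
So 52106·30613 ≡ 1 (mod 118271).

30613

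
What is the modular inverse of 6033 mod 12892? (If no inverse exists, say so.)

2825

Apply the Euclidean algorithm to 12892 and 6033:
12892 = 2*6033 + 826
6033 = 7*826 + 251
826 = 3*251 + 73
251 = 3*73 + 32
73 = 2*32 + 9
32 = 3*9 + 5
9 = 1*5 + 4
5 = 1*4 + 1
4 = 4*1 + 0
The gcd is 1. Working backward:
1 = 5 − 4
1 = −9 + 2·5
1 = 2·32 − 7·9
1 = −7·73 + 16·32
1 = 16·251 − 55·73
1 = −55·826 + 181·251
1 = 181·6033 − 1322·826
1 = −1322·12892 + 2825·6033
So 6033·2825 ≡ 1 (mod 12892).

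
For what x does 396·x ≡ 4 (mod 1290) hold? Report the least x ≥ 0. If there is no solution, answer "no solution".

gcd(396, 1290):
1290 = 3×396 + 102
396 = 3×102 + 90
102 = 1×90 + 12
90 = 7×12 + 6
12 = 2×6 + 0
gcd = 6, but 6 ∤ 4, so the congruence has no solution.

no solution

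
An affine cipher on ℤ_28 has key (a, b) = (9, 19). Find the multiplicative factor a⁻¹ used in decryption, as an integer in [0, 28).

25

Run Euclid on (28, 9):
28 = 3·9 + 1
9 = 9·1 + 0
Since gcd(9, 28) = 1, back-substitute to write 1 as a combination:
1 = 28 − 3·9
So 9·(-3) ≡ 1 (mod 28), and -3 ≡ 25 (mod 28).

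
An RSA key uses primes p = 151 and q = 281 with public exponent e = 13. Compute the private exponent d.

φ(n) = (p−1)(q−1) = 150·280 = 42000.
Need d with 13·d ≡ 1 (mod 42000). Apply the extended Euclidean algorithm:
42000 = 3230×13 + 10
13 = 1×10 + 3
10 = 3×3 + 1
3 = 3×1 + 0
Back-substitute:
1 = 10 − 3·3
1 = −3·13 + 4·10
1 = 4·42000 − 12923·13
So 13·(-12923) ≡ 1 (mod 42000), hence d ≡ -12923 ≡ 29077 (mod 42000).

29077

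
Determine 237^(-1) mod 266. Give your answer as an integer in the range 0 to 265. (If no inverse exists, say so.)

55

Apply the Euclidean algorithm to 266 and 237:
266 = 1×237 + 29
237 = 8×29 + 5
29 = 5×5 + 4
5 = 1×4 + 1
4 = 4×1 + 0
gcd = 1, so the inverse exists. Back-substitute:
1 = 5 − 4
1 = −29 + 6·5
1 = 6·237 − 49·29
1 = −49·266 + 55·237
So 237·55 ≡ 1 (mod 266).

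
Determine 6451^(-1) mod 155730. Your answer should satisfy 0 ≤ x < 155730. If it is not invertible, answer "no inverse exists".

Extended Euclidean algorithm:
155730 = 24*6451 + 906
6451 = 7*906 + 109
906 = 8*109 + 34
109 = 3*34 + 7
34 = 4*7 + 6
7 = 1*6 + 1
6 = 6*1 + 0
gcd = 1, so the inverse exists. Back-substitute:
1 = 7 − 6
1 = −34 + 5·7
1 = 5·109 − 16·34
1 = −16·906 + 133·109
1 = 133·6451 − 947·906
1 = −947·155730 + 22861·6451
So 6451·22861 ≡ 1 (mod 155730).

22861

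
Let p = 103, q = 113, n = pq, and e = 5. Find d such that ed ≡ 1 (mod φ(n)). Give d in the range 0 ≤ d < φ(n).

φ(n) = (p−1)(q−1) = 102·112 = 11424.
Need d with 5·d ≡ 1 (mod 11424). Apply the extended Euclidean algorithm:
11424 = 2284*5 + 4
5 = 1*4 + 1
4 = 4*1 + 0
Back-substitute:
1 = 5 − 4
1 = −11424 + 2285·5
So 5·2285 ≡ 1 (mod 11424), hence d = 2285.

2285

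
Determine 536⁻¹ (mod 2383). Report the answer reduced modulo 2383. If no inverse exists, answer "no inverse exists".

1356

Extended Euclidean algorithm:
2383 = 4×536 + 239
536 = 2×239 + 58
239 = 4×58 + 7
58 = 8×7 + 2
7 = 3×2 + 1
2 = 2×1 + 0
gcd = 1, so the inverse exists. Back-substitute:
1 = 7 − 3·2
1 = −3·58 + 25·7
1 = 25·239 − 103·58
1 = −103·536 + 231·239
1 = 231·2383 − 1027·536
Hence 536⁻¹ ≡ -1027 ≡ 1356 (mod 2383).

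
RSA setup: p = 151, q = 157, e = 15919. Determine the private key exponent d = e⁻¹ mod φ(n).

φ(n) = (p−1)(q−1) = 150·156 = 23400.
Need d with 15919·d ≡ 1 (mod 23400). Apply the extended Euclidean algorithm:
23400 = 1·15919 + 7481
15919 = 2·7481 + 957
7481 = 7·957 + 782
957 = 1·782 + 175
782 = 4·175 + 82
175 = 2·82 + 11
82 = 7·11 + 5
11 = 2·5 + 1
5 = 5·1 + 0
Back-substitute:
1 = 11 − 2·5
1 = −2·82 + 15·11
1 = 15·175 − 32·82
1 = −32·782 + 143·175
1 = 143·957 − 175·782
1 = −175·7481 + 1368·957
1 = 1368·15919 − 2911·7481
1 = −2911·23400 + 4279·15919
So 15919·4279 ≡ 1 (mod 23400), hence d = 4279.

4279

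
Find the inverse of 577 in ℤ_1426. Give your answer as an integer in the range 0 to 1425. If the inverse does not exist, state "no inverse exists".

gcd(1426, 577) by repeated division:
1426 = 2×577 + 272
577 = 2×272 + 33
272 = 8×33 + 8
33 = 4×8 + 1
8 = 8×1 + 0
The gcd is 1. Working backward:
1 = 33 − 4·8
1 = −4·272 + 33·33
1 = 33·577 − 70·272
1 = −70·1426 + 173·577
So 577·173 ≡ 1 (mod 1426).

173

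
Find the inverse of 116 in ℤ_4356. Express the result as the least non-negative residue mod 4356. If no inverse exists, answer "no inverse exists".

no inverse exists

Euclidean algorithm on 4356, 116:
4356 = 37×116 + 64
116 = 1×64 + 52
64 = 1×52 + 12
52 = 4×12 + 4
12 = 3×4 + 0
gcd(116, 4356) = 4 ≠ 1, so 116 has no multiplicative inverse modulo 4356.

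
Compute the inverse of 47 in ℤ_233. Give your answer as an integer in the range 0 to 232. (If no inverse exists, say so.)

119

Apply the Euclidean algorithm to 233 and 47:
233 = 4·47 + 45
47 = 1·45 + 2
45 = 22·2 + 1
2 = 2·1 + 0
The gcd is 1. Working backward:
1 = 45 − 22·2
1 = −22·47 + 23·45
1 = 23·233 − 114·47
Thus 47·(-114) ≡ 1 (mod 233); reducing, -114 mod 233 = 119.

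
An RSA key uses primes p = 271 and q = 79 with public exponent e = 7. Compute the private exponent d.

15043

φ(n) = (p−1)(q−1) = 270·78 = 21060.
Need d with 7·d ≡ 1 (mod 21060). Apply the extended Euclidean algorithm:
21060 = 3008×7 + 4
7 = 1×4 + 3
4 = 1×3 + 1
3 = 3×1 + 0
Back-substitute:
1 = 4 − 3
1 = −7 + 2·4
1 = 2·21060 − 6017·7
So 7·(-6017) ≡ 1 (mod 21060), hence d ≡ -6017 ≡ 15043 (mod 21060).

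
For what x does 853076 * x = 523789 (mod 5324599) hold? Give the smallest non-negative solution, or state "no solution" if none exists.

First find gcd(853076, 5324599):
5324599 = 6×853076 + 206143
853076 = 4×206143 + 28504
206143 = 7×28504 + 6615
28504 = 4×6615 + 2044
6615 = 3×2044 + 483
2044 = 4×483 + 112
483 = 4×112 + 35
112 = 3×35 + 7
35 = 5×7 + 0
gcd = 7 and 7 | 523789, so solutions exist. Divide through by 7: 121868x ≡ 74827 (mod 760657).
Now find 121868⁻¹ mod 760657:
760657 = 6·121868 + 29449
121868 = 4·29449 + 4072
29449 = 7·4072 + 945
4072 = 4·945 + 292
945 = 3·292 + 69
292 = 4·69 + 16
69 = 4·16 + 5
16 = 3·5 + 1
5 = 5·1 + 0
Back-substitute:
1 = 16 − 3·5
1 = −3·69 + 13·16
1 = 13·292 − 55·69
1 = −55·945 + 178·292
1 = 178·4072 − 767·945
1 = −767·29449 + 5547·4072
1 = 5547·121868 − 22955·29449
1 = −22955·760657 + 143277·121868
So 121868⁻¹ ≡ 143277 (mod 760657).
Then x ≡ 143277·74827 ≡ 288321 (mod 760657); the smallest non-negative solution is x = 288321.

288321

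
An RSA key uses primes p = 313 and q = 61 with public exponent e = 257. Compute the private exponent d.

11873

φ(n) = (p−1)(q−1) = 312·60 = 18720.
Need d with 257·d ≡ 1 (mod 18720). Apply the extended Euclidean algorithm:
18720 = 72*257 + 216
257 = 1*216 + 41
216 = 5*41 + 11
41 = 3*11 + 8
11 = 1*8 + 3
8 = 2*3 + 2
3 = 1*2 + 1
2 = 2*1 + 0
Back-substitute:
1 = 3 − 2
1 = −8 + 3·3
1 = 3·11 − 4·8
1 = −4·41 + 15·11
1 = 15·216 − 79·41
1 = −79·257 + 94·216
1 = 94·18720 − 6847·257
So 257·(-6847) ≡ 1 (mod 18720), hence d ≡ -6847 ≡ 11873 (mod 18720).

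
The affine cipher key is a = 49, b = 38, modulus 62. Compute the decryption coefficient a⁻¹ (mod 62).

19

gcd(62, 49) by repeated division:
62 = 1·49 + 13
49 = 3·13 + 10
13 = 1·10 + 3
10 = 3·3 + 1
3 = 3·1 + 0
The gcd is 1. Working backward:
1 = 10 − 3·3
1 = −3·13 + 4·10
1 = 4·49 − 15·13
1 = −15·62 + 19·49
So 49·19 ≡ 1 (mod 62).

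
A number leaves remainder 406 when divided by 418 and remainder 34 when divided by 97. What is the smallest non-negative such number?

Write x = 406 + 418·k. Then 418·k ≡ 34 − 406 ≡ 16 (mod 97).
Need 418⁻¹ mod 97. Extended Euclid on (97, 30):
97 = 3·30 + 7
30 = 4·7 + 2
7 = 3·2 + 1
2 = 2·1 + 0
Back-substitute:
1 = 7 − 3·2
1 = −3·30 + 13·7
1 = 13·97 − 42·30
418⁻¹ ≡ 55 (mod 97), so k ≡ 55·16 ≡ 7 (mod 97).
x = 406 + 418·7 = 3332.

3332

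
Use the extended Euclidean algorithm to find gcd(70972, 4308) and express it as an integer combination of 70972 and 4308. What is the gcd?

4

Repeated division:
70972 = 16·4308 + 2044
4308 = 2·2044 + 220
2044 = 9·220 + 64
220 = 3·64 + 28
64 = 2·28 + 8
28 = 3·8 + 4
8 = 2·4 + 0
gcd(70972, 4308) = 4.
Working backward:
4 = 28 − 3·8
4 = −3·64 + 7·28
4 = 7·220 − 24·64
4 = −24·2044 + 223·220
4 = 223·4308 − 470·2044
4 = −470·70972 + 7743·4308
So 4 = (-470)·70972 + (7743)·4308.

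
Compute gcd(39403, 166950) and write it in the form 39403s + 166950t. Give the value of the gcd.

Apply Euclid's algorithm to 166950 and 39403:
166950 = 4×39403 + 9338
39403 = 4×9338 + 2051
9338 = 4×2051 + 1134
2051 = 1×1134 + 917
1134 = 1×917 + 217
917 = 4×217 + 49
217 = 4×49 + 21
49 = 2×21 + 7
21 = 3×7 + 0
gcd(39403, 166950) = 7.
Back-substituting:
7 = 49 − 2·21
7 = −2·217 + 9·49
7 = 9·917 − 38·217
7 = −38·1134 + 47·917
7 = 47·2051 − 85·1134
7 = −85·9338 + 387·2051
7 = 387·39403 − 1633·9338
7 = −1633·166950 + 6919·39403
So 7 = (-1633)·166950 + (6919)·39403.

7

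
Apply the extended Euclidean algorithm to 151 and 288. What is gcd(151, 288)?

1

Repeated division:
288 = 1*151 + 137
151 = 1*137 + 14
137 = 9*14 + 11
14 = 1*11 + 3
11 = 3*3 + 2
3 = 1*2 + 1
2 = 2*1 + 0
gcd(151, 288) = 1.
Working backward:
1 = 3 − 2
1 = −11 + 4·3
1 = 4·14 − 5·11
1 = −5·137 + 49·14
1 = 49·151 − 54·137
1 = −54·288 + 103·151
So 1 = (-54)·288 + (103)·151.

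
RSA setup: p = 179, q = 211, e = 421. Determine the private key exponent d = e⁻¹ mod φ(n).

10921

φ(n) = (p−1)(q−1) = 178·210 = 37380.
Need d with 421·d ≡ 1 (mod 37380). Apply the extended Euclidean algorithm:
37380 = 88*421 + 332
421 = 1*332 + 89
332 = 3*89 + 65
89 = 1*65 + 24
65 = 2*24 + 17
24 = 1*17 + 7
17 = 2*7 + 3
7 = 2*3 + 1
3 = 3*1 + 0
Back-substitute:
1 = 7 − 2·3
1 = −2·17 + 5·7
1 = 5·24 − 7·17
1 = −7·65 + 19·24
1 = 19·89 − 26·65
1 = −26·332 + 97·89
1 = 97·421 − 123·332
1 = −123·37380 + 10921·421
So 421·10921 ≡ 1 (mod 37380), hence d = 10921.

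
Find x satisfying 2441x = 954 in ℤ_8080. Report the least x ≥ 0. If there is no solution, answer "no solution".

First find gcd(2441, 8080):
8080 = 3×2441 + 757
2441 = 3×757 + 170
757 = 4×170 + 77
170 = 2×77 + 16
77 = 4×16 + 13
16 = 1×13 + 3
13 = 4×3 + 1
3 = 3×1 + 0
gcd = 1, so a unique solution mod 8080 exists.
Back-substitute for the Bézout coefficients:
1 = 13 − 4·3
1 = −4·16 + 5·13
1 = 5·77 − 24·16
1 = −24·170 + 53·77
1 = 53·757 − 236·170
1 = −236·2441 + 761·757
1 = 761·8080 − 2519·2441
So 2441·(-2519) ≡ 1 (mod 8080), giving 2441⁻¹ ≡ 5561.
x ≡ 2441⁻¹·954 ≡ 5561·954 ≡ 4714 (mod 8080).

4714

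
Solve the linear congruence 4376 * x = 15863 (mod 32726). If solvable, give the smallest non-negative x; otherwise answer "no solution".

gcd(4376, 32726):
32726 = 7×4376 + 2094
4376 = 2×2094 + 188
2094 = 11×188 + 26
188 = 7×26 + 6
26 = 4×6 + 2
6 = 3×2 + 0
gcd = 2, but 2 ∤ 15863, so the congruence has no solution.

no solution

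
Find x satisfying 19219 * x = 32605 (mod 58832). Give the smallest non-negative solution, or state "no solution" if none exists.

35967

First find gcd(19219, 58832):
58832 = 3*19219 + 1175
19219 = 16*1175 + 419
1175 = 2*419 + 337
419 = 1*337 + 82
337 = 4*82 + 9
82 = 9*9 + 1
9 = 9*1 + 0
gcd = 1, so a unique solution mod 58832 exists.
Back-substitute for the Bézout coefficients:
1 = 82 − 9·9
1 = −9·337 + 37·82
1 = 37·419 − 46·337
1 = −46·1175 + 129·419
1 = 129·19219 − 2110·1175
1 = −2110·58832 + 6459·19219
So 19219·(6459) ≡ 1 (mod 58832), giving 19219⁻¹ ≡ 6459.
x ≡ 19219⁻¹·32605 ≡ 6459·32605 ≡ 35967 (mod 58832).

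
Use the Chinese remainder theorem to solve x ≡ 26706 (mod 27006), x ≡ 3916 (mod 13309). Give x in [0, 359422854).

200384220

Write x = 26706 + 27006·k. Then 27006·k ≡ 3916 − 26706 ≡ 3828 (mod 13309).
Need 27006⁻¹ mod 13309. Extended Euclid on (13309, 388):
13309 = 34×388 + 117
388 = 3×117 + 37
117 = 3×37 + 6
37 = 6×6 + 1
6 = 6×1 + 0
Back-substitute:
1 = 37 − 6·6
1 = −6·117 + 19·37
1 = 19·388 − 63·117
1 = −63·13309 + 2161·388
27006⁻¹ ≡ 2161 (mod 13309), so k ≡ 2161·3828 ≡ 7419 (mod 13309).
x = 26706 + 27006·7419 = 200384220.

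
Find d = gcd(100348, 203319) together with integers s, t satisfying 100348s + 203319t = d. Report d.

1

Apply Euclid's algorithm to 203319 and 100348:
203319 = 2*100348 + 2623
100348 = 38*2623 + 674
2623 = 3*674 + 601
674 = 1*601 + 73
601 = 8*73 + 17
73 = 4*17 + 5
17 = 3*5 + 2
5 = 2*2 + 1
2 = 2*1 + 0
gcd(100348, 203319) = 1.
Back-substituting:
1 = 5 − 2·2
1 = −2·17 + 7·5
1 = 7·73 − 30·17
1 = −30·601 + 247·73
1 = 247·674 − 277·601
1 = −277·2623 + 1078·674
1 = 1078·100348 − 41241·2623
1 = −41241·203319 + 83560·100348
So 1 = (-41241)·203319 + (83560)·100348.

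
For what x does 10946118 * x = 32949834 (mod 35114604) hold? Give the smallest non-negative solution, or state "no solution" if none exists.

First find gcd(10946118, 35114604):
35114604 = 3×10946118 + 2276250
10946118 = 4×2276250 + 1841118
2276250 = 1×1841118 + 435132
1841118 = 4×435132 + 100590
435132 = 4×100590 + 32772
100590 = 3×32772 + 2274
32772 = 14×2274 + 936
2274 = 2×936 + 402
936 = 2×402 + 132
402 = 3×132 + 6
132 = 22×6 + 0
gcd = 6 and 6 | 32949834, so solutions exist. Divide through by 6: 1824353x ≡ 5491639 (mod 5852434).
Now find 1824353⁻¹ mod 5852434:
5852434 = 3×1824353 + 379375
1824353 = 4×379375 + 306853
379375 = 1×306853 + 72522
306853 = 4×72522 + 16765
72522 = 4×16765 + 5462
16765 = 3×5462 + 379
5462 = 14×379 + 156
379 = 2×156 + 67
156 = 2×67 + 22
67 = 3×22 + 1
22 = 22×1 + 0
Back-substitute:
1 = 67 − 3·22
1 = −3·156 + 7·67
1 = 7·379 − 17·156
1 = −17·5462 + 245·379
1 = 245·16765 − 752·5462
1 = −752·72522 + 3253·16765
1 = 3253·306853 − 13764·72522
1 = −13764·379375 + 17017·306853
1 = 17017·1824353 − 81832·379375
1 = −81832·5852434 + 262513·1824353
So 1824353⁻¹ ≡ 262513 (mod 5852434).
Then x ≡ 262513·5491639 ≡ 2414021 (mod 5852434); the smallest non-negative solution is x = 2414021.

2414021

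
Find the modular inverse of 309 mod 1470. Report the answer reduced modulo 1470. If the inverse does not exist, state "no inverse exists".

Compute gcd(309, 1470):
1470 = 4·309 + 234
309 = 1·234 + 75
234 = 3·75 + 9
75 = 8·9 + 3
9 = 3·3 + 0
gcd(309, 1470) = 3 ≠ 1, so 309 has no multiplicative inverse modulo 1470.

no inverse exists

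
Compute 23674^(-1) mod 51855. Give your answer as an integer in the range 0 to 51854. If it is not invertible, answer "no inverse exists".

4234

Apply the Euclidean algorithm to 51855 and 23674:
51855 = 2*23674 + 4507
23674 = 5*4507 + 1139
4507 = 3*1139 + 1090
1139 = 1*1090 + 49
1090 = 22*49 + 12
49 = 4*12 + 1
12 = 12*1 + 0
gcd = 1, so the inverse exists. Back-substitute:
1 = 49 − 4·12
1 = −4·1090 + 89·49
1 = 89·1139 − 93·1090
1 = −93·4507 + 368·1139
1 = 368·23674 − 1933·4507
1 = −1933·51855 + 4234·23674
So 23674·4234 ≡ 1 (mod 51855).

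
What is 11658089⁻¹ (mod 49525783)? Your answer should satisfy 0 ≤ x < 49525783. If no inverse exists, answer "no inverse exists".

Extended Euclidean algorithm:
49525783 = 4*11658089 + 2893427
11658089 = 4*2893427 + 84381
2893427 = 34*84381 + 24473
84381 = 3*24473 + 10962
24473 = 2*10962 + 2549
10962 = 4*2549 + 766
2549 = 3*766 + 251
766 = 3*251 + 13
251 = 19*13 + 4
13 = 3*4 + 1
4 = 4*1 + 0
gcd = 1, so the inverse exists. Back-substitute:
1 = 13 − 3·4
1 = −3·251 + 58·13
1 = 58·766 − 177·251
1 = −177·2549 + 589·766
1 = 589·10962 − 2533·2549
1 = −2533·24473 + 5655·10962
1 = 5655·84381 − 19498·24473
1 = −19498·2893427 + 668587·84381
1 = 668587·11658089 − 2693846·2893427
1 = −2693846·49525783 + 11443971·11658089
So 11658089·11443971 ≡ 1 (mod 49525783).

11443971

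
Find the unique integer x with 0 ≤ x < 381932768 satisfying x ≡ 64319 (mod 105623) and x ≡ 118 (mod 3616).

47489046

Write x = 64319 + 105623·k. Then 105623·k ≡ 118 − 64319 ≡ 887 (mod 3616).
Need 105623⁻¹ mod 3616. Extended Euclid on (3616, 759):
3616 = 4·759 + 580
759 = 1·580 + 179
580 = 3·179 + 43
179 = 4·43 + 7
43 = 6·7 + 1
7 = 7·1 + 0
Back-substitute:
1 = 43 − 6·7
1 = −6·179 + 25·43
1 = 25·580 − 81·179
1 = −81·759 + 106·580
1 = 106·3616 − 505·759
105623⁻¹ ≡ 3111 (mod 3616), so k ≡ 3111·887 ≡ 449 (mod 3616).
x = 64319 + 105623·449 = 47489046.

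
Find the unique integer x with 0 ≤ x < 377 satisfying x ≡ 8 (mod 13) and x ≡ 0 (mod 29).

203

Write x = 8 + 13·k. Then 13·k ≡ 0 − 8 ≡ 21 (mod 29).
Need 13⁻¹ mod 29. Extended Euclid on (29, 13):
29 = 2×13 + 3
13 = 4×3 + 1
3 = 3×1 + 0
Back-substitute:
1 = 13 − 4·3
1 = −4·29 + 9·13
13⁻¹ ≡ 9 (mod 29), so k ≡ 9·21 ≡ 15 (mod 29).
x = 8 + 13·15 = 203.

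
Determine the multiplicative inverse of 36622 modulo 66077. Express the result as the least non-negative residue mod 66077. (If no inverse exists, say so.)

51132

Run Euclid on (66077, 36622):
66077 = 1×36622 + 29455
36622 = 1×29455 + 7167
29455 = 4×7167 + 787
7167 = 9×787 + 84
787 = 9×84 + 31
84 = 2×31 + 22
31 = 1×22 + 9
22 = 2×9 + 4
9 = 2×4 + 1
4 = 4×1 + 0
Since gcd(36622, 66077) = 1, back-substitute to write 1 as a combination:
1 = 9 − 2·4
1 = −2·22 + 5·9
1 = 5·31 − 7·22
1 = −7·84 + 19·31
1 = 19·787 − 178·84
1 = −178·7167 + 1621·787
1 = 1621·29455 − 6662·7167
1 = −6662·36622 + 8283·29455
1 = 8283·66077 − 14945·36622
Thus 36622·(-14945) ≡ 1 (mod 66077); reducing, -14945 mod 66077 = 51132.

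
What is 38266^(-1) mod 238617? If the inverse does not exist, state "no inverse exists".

gcd(238617, 38266) by repeated division:
238617 = 6*38266 + 9021
38266 = 4*9021 + 2182
9021 = 4*2182 + 293
2182 = 7*293 + 131
293 = 2*131 + 31
131 = 4*31 + 7
31 = 4*7 + 3
7 = 2*3 + 1
3 = 3*1 + 0
gcd = 1, so the inverse exists. Back-substitute:
1 = 7 − 2·3
1 = −2·31 + 9·7
1 = 9·131 − 38·31
1 = −38·293 + 85·131
1 = 85·2182 − 633·293
1 = −633·9021 + 2617·2182
1 = 2617·38266 − 11101·9021
1 = −11101·238617 + 69223·38266
So 38266·69223 ≡ 1 (mod 238617).

69223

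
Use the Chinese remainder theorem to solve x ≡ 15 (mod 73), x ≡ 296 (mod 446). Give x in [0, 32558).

21258

Write x = 15 + 73·k. Then 73·k ≡ 296 − 15 ≡ 281 (mod 446).
Need 73⁻¹ mod 446. Extended Euclid on (446, 73):
446 = 6×73 + 8
73 = 9×8 + 1
8 = 8×1 + 0
Back-substitute:
1 = 73 − 9·8
1 = −9·446 + 55·73
73⁻¹ ≡ 55 (mod 446), so k ≡ 55·281 ≡ 291 (mod 446).
x = 15 + 73·291 = 21258.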